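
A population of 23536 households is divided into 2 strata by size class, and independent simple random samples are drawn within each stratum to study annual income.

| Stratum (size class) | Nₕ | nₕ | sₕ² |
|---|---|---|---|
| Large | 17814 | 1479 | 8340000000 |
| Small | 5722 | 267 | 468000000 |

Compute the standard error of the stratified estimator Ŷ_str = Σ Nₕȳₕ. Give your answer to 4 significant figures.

4.118 × 10^7

Var(Ŷ_str) = Σₕ Nₕ²(1 − fₕ)sₕ²/nₕ.
Large: 17814²·(1 − 1479/17814)·8340000000/1479 = 1.6408862 × 10^15.
Small: 5722²·(1 − 267/5722)·468000000/267 = 5.4711321 × 10^13.
Sum = 1.6955975 × 10^15.
SE = √(1.6955975 × 10^15) = 4.118 × 10^7.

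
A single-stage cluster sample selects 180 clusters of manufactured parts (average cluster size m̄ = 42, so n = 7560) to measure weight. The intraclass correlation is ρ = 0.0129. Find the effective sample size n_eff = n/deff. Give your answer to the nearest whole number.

deff = 1 + (42 − 1)·0.0129 = 1 + 0.5289 = 1.5289.
n_eff = 7560 / 1.5289 = 4945.

4945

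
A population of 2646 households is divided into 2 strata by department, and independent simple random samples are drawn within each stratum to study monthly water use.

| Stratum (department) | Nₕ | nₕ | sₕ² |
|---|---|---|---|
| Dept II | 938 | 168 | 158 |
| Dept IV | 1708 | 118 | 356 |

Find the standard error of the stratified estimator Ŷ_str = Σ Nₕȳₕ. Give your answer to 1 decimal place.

2978.7

Var(Ŷ_str) = Σₕ Nₕ²(1 − fₕ)sₕ²/nₕ.
Dept II: 938²·(1 − 168/938)·158/168 = 679268.33.
Dept IV: 1708²·(1 − 118/1708)·356/118 = 8.1931892 × 10^6.
Sum = 8.8724575 × 10^6.
SE = √(8.8724575 × 10^6) = 2978.7.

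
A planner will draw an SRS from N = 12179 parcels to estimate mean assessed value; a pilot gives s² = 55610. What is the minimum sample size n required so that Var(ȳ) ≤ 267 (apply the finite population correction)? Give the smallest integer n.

Without fpc, n₀ = s²/D = 55610/267 = 208.2772.
With fpc, (1 − n/N)·s²/n ≤ D requires n ≥ n₀/(1 + n₀/N) = 208.2772/(1 + 208.2772/12179) = 204.7753.
Rounding up, n = 205.

205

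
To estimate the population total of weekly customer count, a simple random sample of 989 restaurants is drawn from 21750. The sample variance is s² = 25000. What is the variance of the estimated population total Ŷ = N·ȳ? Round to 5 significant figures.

1.1414 × 10^10

Var(Ŷ) = N²·Var(ȳ) = N²·(1 − n/N)·s²/n.
f = 989/21750 = 0.04547126; Var(ȳ) = 0.95452874·25000/989 = 24.128633.
Var(Ŷ) = 21750² · 24.128633 = 1.1414351 × 10^10.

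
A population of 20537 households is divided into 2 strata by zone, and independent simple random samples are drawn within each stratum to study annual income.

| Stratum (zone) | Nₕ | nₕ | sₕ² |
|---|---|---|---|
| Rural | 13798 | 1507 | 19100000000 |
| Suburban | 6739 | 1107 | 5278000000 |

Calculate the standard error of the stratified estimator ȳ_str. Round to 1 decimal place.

2350.6

Var(ȳ_str) = Σₕ Wₕ²(1 − fₕ)sₕ²/nₕ with Wₕ = Nₕ/N, N = 20537.
Rural: Wₕ = 0.67186054; term = 0.67186054²·(1 − 0.10921873)·19100000000/1507 = 5.0962353 × 10^6.
Suburban: Wₕ = 0.32813946; term = 0.32813946²·(1 − 0.16426770)·5278000000/1107 = 429047.98.
Sum = 5.5252833 × 10^6.
SE = √(5.5252833 × 10^6) = 2350.6.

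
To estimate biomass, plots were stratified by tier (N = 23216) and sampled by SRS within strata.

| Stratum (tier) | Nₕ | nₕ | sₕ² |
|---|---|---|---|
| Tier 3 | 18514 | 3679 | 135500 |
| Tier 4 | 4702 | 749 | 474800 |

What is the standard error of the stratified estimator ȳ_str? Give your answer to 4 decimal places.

6.3741

Var(ȳ_str) = Σₕ Wₕ²(1 − fₕ)sₕ²/nₕ with Wₕ = Nₕ/N, N = 23216.
Tier 3: Wₕ = 0.79746726; term = 0.79746726²·(1 − 0.19871449)·135500/3679 = 18.768196.
Tier 4: Wₕ = 0.20253274; term = 0.20253274²·(1 − 0.15929392)·474800/749 = 21.860674.
Sum = 40.62887.
SE = √(40.62887) = 6.3741.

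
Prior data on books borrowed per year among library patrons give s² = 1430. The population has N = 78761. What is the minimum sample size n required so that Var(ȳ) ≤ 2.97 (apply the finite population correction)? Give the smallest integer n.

Without fpc, n₀ = s²/D = 1430/2.97 = 481.4815.
With fpc, (1 − n/N)·s²/n ≤ D requires n ≥ n₀/(1 + n₀/N) = 481.4815/(1 + 481.4815/78761) = 478.5560.
Rounding up, n = 479.

479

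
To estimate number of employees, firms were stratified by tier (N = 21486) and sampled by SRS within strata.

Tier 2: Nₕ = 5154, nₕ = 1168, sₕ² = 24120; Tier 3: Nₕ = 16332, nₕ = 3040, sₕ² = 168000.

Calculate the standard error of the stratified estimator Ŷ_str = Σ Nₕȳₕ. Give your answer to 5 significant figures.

111450

Var(Ŷ_str) = Σₕ Nₕ²(1 − fₕ)sₕ²/nₕ.
Tier 2: 5154²·(1 − 1168/5154)·24120/1168 = 4.2424445 × 10^8.
Tier 3: 16332²·(1 − 3040/16332)·168000/3040 = 1.19968 × 10^10.
Sum = 1.2421044 × 10^10.
SE = √(1.2421044 × 10^10) = 111450.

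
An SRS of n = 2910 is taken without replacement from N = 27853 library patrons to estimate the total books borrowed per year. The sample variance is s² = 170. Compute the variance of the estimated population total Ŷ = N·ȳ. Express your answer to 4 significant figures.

4.059 × 10^7

Var(Ŷ) = N²·Var(ȳ) = N²·(1 − n/N)·s²/n.
f = 2910/27853 = 0.10447708; Var(ȳ) = 0.89552292·170/2910 = 0.052315772.
Var(Ŷ) = 27853² · 0.052315772 = 4.0586032 × 10^7.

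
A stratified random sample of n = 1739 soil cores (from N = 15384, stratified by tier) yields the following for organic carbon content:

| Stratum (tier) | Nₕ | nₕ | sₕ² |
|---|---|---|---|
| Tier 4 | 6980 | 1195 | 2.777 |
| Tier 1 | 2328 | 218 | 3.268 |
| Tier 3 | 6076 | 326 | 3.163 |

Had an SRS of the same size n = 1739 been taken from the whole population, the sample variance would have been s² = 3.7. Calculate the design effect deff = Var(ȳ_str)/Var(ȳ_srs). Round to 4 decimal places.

1.1339

Var(ȳ_str) = Σ Wₕ²(1−fₕ)sₕ²/nₕ with Wₕ = Nₕ/15384:
  Tier 4: (6980/15384)²·(1−1195/6980)·2.777/1195 = 3.9648633 × 10^-4
  Tier 1: (2328/15384)²·(1−218/2328)·3.268/218 = 3.1113756 × 10^-4
  Tier 3: (6076/15384)²·(1−326/6076)·3.163/326 = 0.0014322824
  → Var(ȳ_str) = 0.0021399063.
Var(ȳ_srs) = (1 − 1739/15384)·3.7/1739 = 0.00188715.
deff = 0.0021399063 / 0.00188715 = 1.1339.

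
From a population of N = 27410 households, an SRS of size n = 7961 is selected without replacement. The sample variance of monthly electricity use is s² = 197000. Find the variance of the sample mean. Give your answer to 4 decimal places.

17.5585

Under SRS without replacement, Var(ȳ) = (1 − f)·s²/n with f = n/N = 7961/27410 = 0.29044144.
Var(ȳ) = (1 − 0.29044144)·197000/7961 = 0.70955856·24.745635 = 17.558477.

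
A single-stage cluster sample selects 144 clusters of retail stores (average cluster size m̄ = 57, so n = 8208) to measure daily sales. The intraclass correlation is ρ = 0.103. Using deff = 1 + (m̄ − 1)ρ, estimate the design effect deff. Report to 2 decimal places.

6.77

deff = 1 + (57 − 1)·0.103 = 1 + 5.768 = 6.768.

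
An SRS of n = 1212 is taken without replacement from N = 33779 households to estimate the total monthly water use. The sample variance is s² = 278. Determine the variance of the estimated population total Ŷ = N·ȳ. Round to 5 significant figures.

2.5233 × 10^8

Var(Ŷ) = N²·Var(ȳ) = N²·(1 − n/N)·s²/n.
f = 1212/33779 = 0.03588028; Var(ȳ) = 0.96411972·278/1212 = 0.22114297.
Var(Ŷ) = 33779² · 0.22114297 = 2.5232874 × 10^8.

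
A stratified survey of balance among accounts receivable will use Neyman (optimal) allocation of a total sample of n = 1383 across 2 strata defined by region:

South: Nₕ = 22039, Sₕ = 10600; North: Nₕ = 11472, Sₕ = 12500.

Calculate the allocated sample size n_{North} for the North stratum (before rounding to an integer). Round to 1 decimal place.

526.0

Neyman allocation: nₕ = n·NₕSₕ / Σⱼ NⱼSⱼ.
Σ NⱼSⱼ = 22039·10600 + 11472·12500 = 3.770134 × 10^8.
n_{North} = 1383·11472·12500 / (3.770134 × 10^8) = 526.0.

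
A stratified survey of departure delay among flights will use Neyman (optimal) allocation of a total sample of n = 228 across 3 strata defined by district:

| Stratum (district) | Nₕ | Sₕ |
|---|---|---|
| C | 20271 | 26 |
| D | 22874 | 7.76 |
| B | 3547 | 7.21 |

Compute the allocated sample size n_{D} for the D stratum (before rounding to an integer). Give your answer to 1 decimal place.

55.4

Neyman allocation: nₕ = n·NₕSₕ / Σⱼ NⱼSⱼ.
Σ NⱼSⱼ = 20271·26 + 22874·7.76 + 3547·7.21 = 730122.11.
n_{D} = 228·22874·7.76 / 730122.11 = 55.4.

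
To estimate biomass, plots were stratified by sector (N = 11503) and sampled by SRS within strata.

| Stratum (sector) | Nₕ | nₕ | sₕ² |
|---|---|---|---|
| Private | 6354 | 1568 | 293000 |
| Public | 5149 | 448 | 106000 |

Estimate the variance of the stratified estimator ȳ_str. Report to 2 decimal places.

86.23

Var(ȳ_str) = Σₕ Wₕ²(1 − fₕ)sₕ²/nₕ with Wₕ = Nₕ/N, N = 11503.
Private: Wₕ = 0.55237764; term = 0.55237764²·(1 − 0.24677369)·293000/1568 = 42.945655.
Public: Wₕ = 0.44762236; term = 0.44762236²·(1 − 0.08700719)·106000/448 = 43.28314.
Sum = 86.228795.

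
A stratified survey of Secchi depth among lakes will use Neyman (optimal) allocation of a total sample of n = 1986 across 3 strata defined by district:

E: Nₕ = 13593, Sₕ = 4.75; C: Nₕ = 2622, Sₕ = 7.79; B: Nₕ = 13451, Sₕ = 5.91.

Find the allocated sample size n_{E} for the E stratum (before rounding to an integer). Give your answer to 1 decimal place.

Neyman allocation: nₕ = n·NₕSₕ / Σⱼ NⱼSⱼ.
Σ NⱼSⱼ = 13593·4.75 + 2622·7.79 + 13451·5.91 = 164487.54.
n_{E} = 1986·13593·4.75 / 164487.54 = 779.6.

779.6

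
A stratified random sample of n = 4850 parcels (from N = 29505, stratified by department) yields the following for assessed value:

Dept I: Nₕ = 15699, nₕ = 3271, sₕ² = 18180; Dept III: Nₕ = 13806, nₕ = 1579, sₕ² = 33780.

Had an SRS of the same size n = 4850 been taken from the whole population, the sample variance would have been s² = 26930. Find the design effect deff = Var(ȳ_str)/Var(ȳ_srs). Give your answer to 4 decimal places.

1.1625

Var(ȳ_str) = Σ Wₕ²(1−fₕ)sₕ²/nₕ with Wₕ = Nₕ/29505:
  Dept I: (15699/29505)²·(1−3271/15699)·18180/3271 = 1.245648
  Dept III: (13806/29505)²·(1−1579/13806)·33780/1579 = 4.1483373
  → Var(ȳ_str) = 5.3939853.
Var(ȳ_srs) = (1 − 4850/29505)·26930/4850 = 4.6398507.
deff = 5.3939853 / 4.6398507 = 1.1625.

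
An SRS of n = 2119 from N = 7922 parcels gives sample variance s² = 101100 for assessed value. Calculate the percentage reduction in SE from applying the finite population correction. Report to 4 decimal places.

14.4128

f = n/N = 2119/7922 = 0.26748296.
SE_no-fpc = √(s²/n) = 6.9073283; SE_fpc = √((1−f)s²/n) = 5.9117896.
Ratio = √(1−f) = 0.85587209. Reduction = 100·(1 − 0.85587209) = 14.4128%.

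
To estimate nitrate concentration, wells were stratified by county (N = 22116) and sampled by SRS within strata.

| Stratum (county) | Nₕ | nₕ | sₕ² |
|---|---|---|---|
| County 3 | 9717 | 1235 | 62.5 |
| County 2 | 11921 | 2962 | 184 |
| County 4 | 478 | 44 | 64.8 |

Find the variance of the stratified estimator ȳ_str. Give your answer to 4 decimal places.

0.0227

Var(ȳ_str) = Σₕ Wₕ²(1 − fₕ)sₕ²/nₕ with Wₕ = Nₕ/N, N = 22116.
County 3: Wₕ = 0.43936517; term = 0.43936517²·(1 − 0.12709684)·62.5/1235 = 0.0085276697.
County 2: Wₕ = 0.53902152; term = 0.53902152²·(1 − 0.24846909)·184/2962 = 0.013564126.
County 4: Wₕ = 0.02161331; term = 0.02161331²·(1 − 0.09205021)·64.8/44 = 6.2463569 × 10^-4.
Sum = 0.022716431.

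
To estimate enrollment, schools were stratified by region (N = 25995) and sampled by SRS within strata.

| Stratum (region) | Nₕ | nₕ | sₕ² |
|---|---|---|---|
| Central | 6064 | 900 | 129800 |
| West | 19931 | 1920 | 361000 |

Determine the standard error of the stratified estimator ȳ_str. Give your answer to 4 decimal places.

Var(ȳ_str) = Σₕ Wₕ²(1 − fₕ)sₕ²/nₕ with Wₕ = Nₕ/N, N = 25995.
Central: Wₕ = 0.23327563; term = 0.23327563²·(1 − 0.14841689)·129800/900 = 6.6834079.
West: Wₕ = 0.76672437; term = 0.76672437²·(1 − 0.09633235)·361000/1920 = 99.883383.
Sum = 106.56679.
SE = √(106.56679) = 10.3231.

10.3231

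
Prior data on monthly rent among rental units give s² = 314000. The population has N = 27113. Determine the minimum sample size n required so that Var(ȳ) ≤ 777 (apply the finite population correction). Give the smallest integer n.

Without fpc, n₀ = s²/D = 314000/777 = 404.1184.
With fpc, (1 − n/N)·s²/n ≤ D requires n ≥ n₀/(1 + n₀/N) = 404.1184/(1 + 404.1184/27113) = 398.1835.
Rounding up, n = 399.

399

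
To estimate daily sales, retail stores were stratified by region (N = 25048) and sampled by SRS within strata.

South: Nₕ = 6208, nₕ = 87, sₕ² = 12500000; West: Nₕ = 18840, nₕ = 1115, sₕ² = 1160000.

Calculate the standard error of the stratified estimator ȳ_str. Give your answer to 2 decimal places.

Var(ȳ_str) = Σₕ Wₕ²(1 − fₕ)sₕ²/nₕ with Wₕ = Nₕ/N, N = 25048.
South: Wₕ = 0.24784414; term = 0.24784414²·(1 − 0.01401418)·12500000/87 = 8701.9932.
West: Wₕ = 0.75215586; term = 0.75215586²·(1 − 0.05918259)·1160000/1115 = 553.73778.
Sum = 9255.731.
SE = √(9255.731) = 96.21.

96.21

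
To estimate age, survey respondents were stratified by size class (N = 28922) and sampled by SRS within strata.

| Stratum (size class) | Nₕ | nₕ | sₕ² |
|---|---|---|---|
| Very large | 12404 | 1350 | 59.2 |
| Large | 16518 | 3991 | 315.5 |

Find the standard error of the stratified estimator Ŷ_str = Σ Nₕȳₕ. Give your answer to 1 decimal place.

4729.7

Var(Ŷ_str) = Σₕ Nₕ²(1 − fₕ)sₕ²/nₕ.
Very large: 12404²·(1 − 1350/12404)·59.2/1350 = 6.0126947 × 10^6.
Large: 16518²·(1 − 3991/16518)·315.5/3991 = 1.6357698 × 10^7.
Sum = 2.2370393 × 10^7.
SE = √(2.2370393 × 10^7) = 4729.7.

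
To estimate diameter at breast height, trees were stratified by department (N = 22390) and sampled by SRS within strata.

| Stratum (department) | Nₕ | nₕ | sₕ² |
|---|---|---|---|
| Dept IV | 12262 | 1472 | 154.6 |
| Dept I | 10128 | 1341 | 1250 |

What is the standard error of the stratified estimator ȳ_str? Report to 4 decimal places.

0.4395

Var(ȳ_str) = Σₕ Wₕ²(1 − fₕ)sₕ²/nₕ with Wₕ = Nₕ/N, N = 22390.
Dept IV: Wₕ = 0.54765520; term = 0.54765520²·(1 − 0.12004567)·154.6/1472 = 0.027718916.
Dept I: Wₕ = 0.45234480; term = 0.45234480²·(1 − 0.13240521)·1250/1341 = 0.1654769.
Sum = 0.19319582.
SE = √(0.19319582) = 0.4395.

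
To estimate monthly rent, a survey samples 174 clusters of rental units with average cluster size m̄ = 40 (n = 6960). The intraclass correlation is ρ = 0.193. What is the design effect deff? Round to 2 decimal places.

deff = 1 + (40 − 1)·0.193 = 1 + 7.527 = 8.527.

8.53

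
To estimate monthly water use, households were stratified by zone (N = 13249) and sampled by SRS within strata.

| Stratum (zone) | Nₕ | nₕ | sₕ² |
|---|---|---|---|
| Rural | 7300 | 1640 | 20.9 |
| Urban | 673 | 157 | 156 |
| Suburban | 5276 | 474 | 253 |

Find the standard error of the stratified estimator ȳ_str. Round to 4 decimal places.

0.2864

Var(ȳ_str) = Σₕ Wₕ²(1 − fₕ)sₕ²/nₕ with Wₕ = Nₕ/N, N = 13249.
Rural: Wₕ = 0.55098498; term = 0.55098498²·(1 − 0.22465753)·20.9/1640 = 0.0029996842.
Urban: Wₕ = 0.05079629; term = 0.05079629²·(1 − 0.23328380)·156/157 = 0.0019657284.
Suburban: Wₕ = 0.39821873; term = 0.39821873²·(1 − 0.08984079)·253/474 = 0.077037631.
Sum = 0.082003044.
SE = √(0.082003044) = 0.2864.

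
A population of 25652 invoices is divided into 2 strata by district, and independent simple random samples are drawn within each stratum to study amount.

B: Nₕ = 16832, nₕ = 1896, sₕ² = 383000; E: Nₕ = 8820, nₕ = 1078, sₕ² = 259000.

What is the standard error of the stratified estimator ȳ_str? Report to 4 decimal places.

10.1049

Var(ȳ_str) = Σₕ Wₕ²(1 − fₕ)sₕ²/nₕ with Wₕ = Nₕ/N, N = 25652.
B: Wₕ = 0.65616716; term = 0.65616716²·(1 − 0.11264259)·383000/1896 = 77.17702.
E: Wₕ = 0.34383284; term = 0.34383284²·(1 − 0.12222222)·259000/1078 = 24.932182.
Sum = 102.1092.
SE = √(102.1092) = 10.1049.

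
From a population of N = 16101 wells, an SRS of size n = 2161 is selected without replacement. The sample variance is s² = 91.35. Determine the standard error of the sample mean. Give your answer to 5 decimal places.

Under SRS without replacement, Var(ȳ) = (1 − f)·s²/n with f = n/N = 2161/16101 = 0.13421527.
Var(ȳ) = (1 − 0.13421527)·91.35/2161 = 0.86578473·0.042272096 = 0.036598536.
SE(ȳ) = √(0.036598536) = 0.19131.

0.19131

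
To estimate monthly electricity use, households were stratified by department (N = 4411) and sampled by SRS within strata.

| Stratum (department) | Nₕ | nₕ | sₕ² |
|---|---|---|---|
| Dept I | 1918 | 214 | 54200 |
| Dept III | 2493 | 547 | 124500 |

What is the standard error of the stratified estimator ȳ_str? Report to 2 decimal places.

Var(ȳ_str) = Σₕ Wₕ²(1 − fₕ)sₕ²/nₕ with Wₕ = Nₕ/N, N = 4411.
Dept I: Wₕ = 0.43482204; term = 0.43482204²·(1 − 0.11157456)·54200/214 = 42.543145.
Dept III: Wₕ = 0.56517796; term = 0.56517796²·(1 − 0.21941436)·124500/547 = 56.750935.
Sum = 99.29408.
SE = √(99.29408) = 9.96.

9.96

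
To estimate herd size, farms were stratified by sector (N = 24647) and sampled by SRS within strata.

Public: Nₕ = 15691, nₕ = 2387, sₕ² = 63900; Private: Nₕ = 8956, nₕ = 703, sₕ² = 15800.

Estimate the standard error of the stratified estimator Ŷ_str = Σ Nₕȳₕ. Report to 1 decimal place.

85144.2

Var(Ŷ_str) = Σₕ Nₕ²(1 − fₕ)sₕ²/nₕ.
Public: 15691²·(1 − 2387/15691)·63900/2387 = 5.5883204 × 10^9.
Private: 8956²·(1 − 703/8956)·15800/703 = 1.6612221 × 10^9.
Sum = 7.2495425 × 10^9.
SE = √(7.2495425 × 10^9) = 85144.2.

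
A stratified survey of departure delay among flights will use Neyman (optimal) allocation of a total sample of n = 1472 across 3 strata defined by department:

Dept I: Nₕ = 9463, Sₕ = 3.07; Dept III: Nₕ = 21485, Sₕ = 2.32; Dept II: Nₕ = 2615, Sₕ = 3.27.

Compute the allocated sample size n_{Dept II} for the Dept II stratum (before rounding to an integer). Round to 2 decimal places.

Neyman allocation: nₕ = n·NₕSₕ / Σⱼ NⱼSⱼ.
Σ NⱼSⱼ = 9463·3.07 + 21485·2.32 + 2615·3.27 = 87447.66.
n_{Dept II} = 1472·2615·3.27 / 87447.66 = 143.94.

143.94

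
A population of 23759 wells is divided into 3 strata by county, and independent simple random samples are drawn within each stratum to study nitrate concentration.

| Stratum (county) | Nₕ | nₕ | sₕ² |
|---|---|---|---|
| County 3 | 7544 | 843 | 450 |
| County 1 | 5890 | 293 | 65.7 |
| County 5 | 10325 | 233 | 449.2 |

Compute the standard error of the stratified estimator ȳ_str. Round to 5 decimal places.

Var(ȳ_str) = Σₕ Wₕ²(1 − fₕ)sₕ²/nₕ with Wₕ = Nₕ/N, N = 23759.
County 3: Wₕ = 0.31752178; term = 0.31752178²·(1 − 0.11174443)·450/843 = 0.047804626.
County 1: Wₕ = 0.24790606; term = 0.24790606²·(1 − 0.04974533)·65.7/293 = 0.013095197.
County 5: Wₕ = 0.43457216; term = 0.43457216²·(1 − 0.02256659)·449.2/233 = 0.35587281.
Sum = 0.41677263.
SE = √(0.41677263) = 0.64558.

0.64558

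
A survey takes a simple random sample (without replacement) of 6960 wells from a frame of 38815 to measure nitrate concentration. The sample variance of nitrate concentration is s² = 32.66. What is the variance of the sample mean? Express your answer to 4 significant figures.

0.003851

Under SRS without replacement, Var(ȳ) = (1 − f)·s²/n with f = n/N = 6960/38815 = 0.17931212.
Var(ȳ) = (1 − 0.17931212)·32.66/6960 = 0.82068788·0.0046925287 = 0.0038511015.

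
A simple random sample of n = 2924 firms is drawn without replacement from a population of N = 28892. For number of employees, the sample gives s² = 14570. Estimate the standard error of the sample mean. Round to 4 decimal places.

2.1163

Under SRS without replacement, Var(ȳ) = (1 − f)·s²/n with f = n/N = 2924/28892 = 0.10120449.
Var(ȳ) = (1 − 0.10120449)·14570/2924 = 0.89879551·4.9829001 = 4.4786083.
SE(ȳ) = √(4.4786083) = 2.1163.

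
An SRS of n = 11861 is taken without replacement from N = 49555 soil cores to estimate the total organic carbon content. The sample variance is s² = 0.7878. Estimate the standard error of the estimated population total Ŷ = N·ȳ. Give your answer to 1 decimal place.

Var(Ŷ) = N²·Var(ȳ) = N²·(1 − n/N)·s²/n.
f = 11861/49555 = 0.23935022; Var(ȳ) = 0.76064978·0.7878/11861 = 5.052187 × 10^-5.
Var(Ŷ) = 49555² · (5.052187 × 10^-5) = 124066.46.
SE(Ŷ) = √(124066.46) = 352.2.

352.2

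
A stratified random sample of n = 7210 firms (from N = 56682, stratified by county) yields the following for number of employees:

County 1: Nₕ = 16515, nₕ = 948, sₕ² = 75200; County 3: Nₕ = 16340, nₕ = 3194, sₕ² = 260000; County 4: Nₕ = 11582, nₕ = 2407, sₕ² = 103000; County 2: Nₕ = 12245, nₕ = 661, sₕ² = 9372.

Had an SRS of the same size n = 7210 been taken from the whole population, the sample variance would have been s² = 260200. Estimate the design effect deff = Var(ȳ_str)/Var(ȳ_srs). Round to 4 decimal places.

0.4391

Var(ȳ_str) = Σ Wₕ²(1−fₕ)sₕ²/nₕ with Wₕ = Nₕ/56682:
  County 1: (16515/56682)²·(1−948/16515)·75200/948 = 6.3474995
  County 3: (16340/56682)²·(1−3194/16340)·260000/3194 = 5.4424417
  County 4: (11582/56682)²·(1−2407/11582)·103000/2407 = 1.4153389
  County 2: (12245/56682)²·(1−661/12245)·9372/661 = 0.62597621
  → Var(ȳ_str) = 13.831256.
Var(ȳ_srs) = (1 − 7210/56682)·260200/7210 = 31.498243.
deff = 13.831256 / 31.498243 = 0.4391.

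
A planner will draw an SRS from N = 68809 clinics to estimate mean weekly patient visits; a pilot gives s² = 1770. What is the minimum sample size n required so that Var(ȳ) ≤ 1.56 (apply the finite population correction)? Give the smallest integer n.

Without fpc, n₀ = s²/D = 1770/1.56 = 1134.6154.
With fpc, (1 − n/N)·s²/n ≤ D requires n ≥ n₀/(1 + n₀/N) = 1134.6154/(1 + 1134.6154/68809) = 1116.2098.
Rounding up, n = 1117.

1117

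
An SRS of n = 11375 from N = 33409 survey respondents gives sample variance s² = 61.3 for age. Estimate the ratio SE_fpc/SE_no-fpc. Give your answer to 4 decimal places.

0.8121

f = n/N = 11375/33409 = 0.34047712.
SE_no-fpc = √(s²/n) = 0.073409883; SE_fpc = √((1−f)s²/n) = 0.059616911.
Ratio = √(1−f) = 0.81211014.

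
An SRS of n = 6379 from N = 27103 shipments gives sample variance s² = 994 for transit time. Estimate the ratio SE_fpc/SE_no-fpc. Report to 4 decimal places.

0.8744

f = n/N = 6379/27103 = 0.23536140.
SE_no-fpc = √(s²/n) = 0.39474523; SE_fpc = √((1−f)s²/n) = 0.3451795.
Ratio = √(1−f) = 0.87443616.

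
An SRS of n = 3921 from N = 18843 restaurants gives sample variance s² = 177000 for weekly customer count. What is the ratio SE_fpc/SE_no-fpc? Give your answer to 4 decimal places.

0.8899

f = n/N = 3921/18843 = 0.20808788.
SE_no-fpc = √(s²/n) = 6.7187458; SE_fpc = √((1−f)s²/n) = 5.9789746.
Ratio = √(1−f) = 0.88989444.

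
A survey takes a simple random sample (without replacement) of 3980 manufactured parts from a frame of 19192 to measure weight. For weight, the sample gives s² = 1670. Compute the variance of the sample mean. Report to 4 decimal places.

Under SRS without replacement, Var(ȳ) = (1 − f)·s²/n with f = n/N = 3980/19192 = 0.20737807.
Var(ȳ) = (1 − 0.20737807)·1670/3980 = 0.79262193·0.41959799 = 0.33258257.

0.3326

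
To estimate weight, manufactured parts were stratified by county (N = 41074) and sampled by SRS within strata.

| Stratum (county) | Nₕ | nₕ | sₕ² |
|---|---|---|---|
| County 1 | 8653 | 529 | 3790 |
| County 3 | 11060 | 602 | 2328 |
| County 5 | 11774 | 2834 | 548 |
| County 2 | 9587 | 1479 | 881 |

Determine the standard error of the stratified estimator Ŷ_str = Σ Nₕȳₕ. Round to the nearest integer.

Var(Ŷ_str) = Σₕ Nₕ²(1 − fₕ)sₕ²/nₕ.
County 1: 8653²·(1 − 529/8653)·3790/529 = 5.0363993 × 10^8.
County 3: 11060²·(1 − 602/11060)·2328/602 = 4.4729109 × 10^8.
County 5: 11774²·(1 − 2834/11774)·548/2834 = 2.0353648 × 10^7.
County 2: 9587²·(1 − 1479/9587)·881/1479 = 4.6302475 × 10^7.
Sum = 1.0175871 × 10^9.
SE = √(1.0175871 × 10^9) = 31900.

31900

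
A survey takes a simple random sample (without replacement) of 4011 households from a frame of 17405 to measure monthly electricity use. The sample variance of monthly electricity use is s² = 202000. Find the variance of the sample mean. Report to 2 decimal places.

38.76

Under SRS without replacement, Var(ȳ) = (1 − f)·s²/n with f = n/N = 4011/17405 = 0.23045102.
Var(ȳ) = (1 − 0.23045102)·202000/4011 = 0.76954898·50.361506 = 38.755645.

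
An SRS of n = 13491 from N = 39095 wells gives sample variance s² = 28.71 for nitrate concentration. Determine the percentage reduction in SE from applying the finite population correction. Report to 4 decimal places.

19.0730

f = n/N = 13491/39095 = 0.34508249.
SE_no-fpc = √(s²/n) = 0.046131176; SE_fpc = √((1−f)s²/n) = 0.037332565.
Ratio = √(1−f) = 0.80926974. Reduction = 100·(1 − 0.80926974) = 19.0730%.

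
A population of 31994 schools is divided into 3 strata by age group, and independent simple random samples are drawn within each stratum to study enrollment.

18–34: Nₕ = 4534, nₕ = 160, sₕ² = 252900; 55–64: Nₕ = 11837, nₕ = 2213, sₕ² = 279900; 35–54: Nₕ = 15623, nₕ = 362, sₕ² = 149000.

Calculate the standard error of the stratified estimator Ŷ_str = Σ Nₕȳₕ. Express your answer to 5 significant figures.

379330

Var(Ŷ_str) = Σₕ Nₕ²(1 − fₕ)sₕ²/nₕ.
18–34: 4534²·(1 − 160/4534)·252900/160 = 3.1346506 × 10^10.
55–64: 11837²·(1 − 2213/11837)·279900/2213 = 1.4408499 × 10^10.
35–54: 15623²·(1 − 362/15623)·149000/362 = 9.813527 × 10^10.
Sum = 1.4389028 × 10^11.
SE = √(1.4389028 × 10^11) = 379330.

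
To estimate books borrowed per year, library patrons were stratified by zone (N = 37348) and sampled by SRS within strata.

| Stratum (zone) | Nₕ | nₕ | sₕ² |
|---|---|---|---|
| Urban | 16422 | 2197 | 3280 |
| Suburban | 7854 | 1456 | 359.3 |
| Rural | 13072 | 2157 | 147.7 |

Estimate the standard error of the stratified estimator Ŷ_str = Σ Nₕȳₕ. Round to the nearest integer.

Var(Ŷ_str) = Σₕ Nₕ²(1 − fₕ)sₕ²/nₕ.
Urban: 16422²·(1 − 2197/16422)·3280/2197 = 3.4875634 × 10^8.
Suburban: 7854²·(1 − 1456/7854)·359.3/1456 = 1.2400265 × 10^7.
Rural: 13072²·(1 − 2157/13072)·147.7/2157 = 9.7700352 × 10^6.
Sum = 3.7092664 × 10^8.
SE = √(3.7092664 × 10^8) = 19259.

19259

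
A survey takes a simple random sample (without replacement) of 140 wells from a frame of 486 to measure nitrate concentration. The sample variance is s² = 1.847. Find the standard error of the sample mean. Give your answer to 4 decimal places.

Under SRS without replacement, Var(ȳ) = (1 − f)·s²/n with f = n/N = 140/486 = 0.28806584.
Var(ȳ) = (1 − 0.28806584)·1.847/140 = 0.71193416·0.013192857 = 0.0093924456.
SE(ȳ) = √(0.0093924456) = 0.0969.

0.0969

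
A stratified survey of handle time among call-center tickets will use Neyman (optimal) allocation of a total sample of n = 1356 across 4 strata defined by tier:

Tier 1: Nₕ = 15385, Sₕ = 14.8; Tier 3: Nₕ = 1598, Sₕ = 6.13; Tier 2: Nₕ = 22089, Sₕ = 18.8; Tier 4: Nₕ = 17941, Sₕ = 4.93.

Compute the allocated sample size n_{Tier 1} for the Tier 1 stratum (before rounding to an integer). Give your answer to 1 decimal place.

416.6

Neyman allocation: nₕ = n·NₕSₕ / Σⱼ NⱼSⱼ.
Σ NⱼSⱼ = 15385·14.8 + 1598·6.13 + 22089·18.8 + 17941·4.93 = 741216.07.
n_{Tier 1} = 1356·15385·14.8 / 741216.07 = 416.6.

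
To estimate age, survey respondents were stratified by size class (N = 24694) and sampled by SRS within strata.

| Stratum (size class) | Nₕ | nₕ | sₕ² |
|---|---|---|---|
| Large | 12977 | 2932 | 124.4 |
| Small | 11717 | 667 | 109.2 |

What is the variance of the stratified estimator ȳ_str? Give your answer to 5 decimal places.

0.04383

Var(ȳ_str) = Σₕ Wₕ²(1 − fₕ)sₕ²/nₕ with Wₕ = Nₕ/N, N = 24694.
Large: Wₕ = 0.52551227; term = 0.52551227²·(1 − 0.22593820)·124.4/2932 = 0.0090698013.
Small: Wₕ = 0.47448773; term = 0.47448773²·(1 − 0.05692583)·109.2/667 = 0.034761029.
Sum = 0.04383083.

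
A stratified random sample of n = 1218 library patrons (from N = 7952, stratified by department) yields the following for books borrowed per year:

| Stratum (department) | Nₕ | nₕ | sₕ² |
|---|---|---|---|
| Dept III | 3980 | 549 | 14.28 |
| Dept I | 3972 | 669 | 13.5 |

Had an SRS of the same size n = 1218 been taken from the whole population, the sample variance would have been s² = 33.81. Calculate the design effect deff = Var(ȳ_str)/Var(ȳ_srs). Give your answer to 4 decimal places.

Var(ȳ_str) = Σ Wₕ²(1−fₕ)sₕ²/nₕ with Wₕ = Nₕ/7952:
  Dept III: (3980/7952)²·(1−549/3980)·14.28/549 = 0.0056170322
  Dept I: (3972/7952)²·(1−669/3972)·13.5/669 = 0.0041867085
  → Var(ȳ_str) = 0.0098037407.
Var(ȳ_srs) = (1 − 1218/7952)·33.81/1218 = 0.02350686.
deff = 0.0098037407 / 0.02350686 = 0.4171.

0.4171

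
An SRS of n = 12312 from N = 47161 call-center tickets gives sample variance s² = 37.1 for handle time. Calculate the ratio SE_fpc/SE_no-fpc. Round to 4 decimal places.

0.8596

f = n/N = 12312/47161 = 0.26106317.
SE_no-fpc = √(s²/n) = 0.054893719; SE_fpc = √((1−f)s²/n) = 0.047187428.
Ratio = √(1−f) = 0.85961435.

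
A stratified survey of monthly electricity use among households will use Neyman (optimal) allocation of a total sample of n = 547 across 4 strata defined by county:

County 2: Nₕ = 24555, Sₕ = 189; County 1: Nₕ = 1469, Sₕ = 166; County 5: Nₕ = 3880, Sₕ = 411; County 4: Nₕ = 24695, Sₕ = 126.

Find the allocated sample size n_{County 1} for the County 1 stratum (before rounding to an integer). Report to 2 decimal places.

Neyman allocation: nₕ = n·NₕSₕ / Σⱼ NⱼSⱼ.
Σ NⱼSⱼ = 24555·189 + 1469·166 + 3880·411 + 24695·126 = 9.590999 × 10^6.
n_{County 1} = 547·1469·166 / (9.590999 × 10^6) = 13.91.

13.91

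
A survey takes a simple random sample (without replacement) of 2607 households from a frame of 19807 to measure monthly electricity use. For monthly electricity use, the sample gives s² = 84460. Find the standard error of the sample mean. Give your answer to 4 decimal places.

Under SRS without replacement, Var(ȳ) = (1 − f)·s²/n with f = n/N = 2607/19807 = 0.13162013.
Var(ȳ) = (1 − 0.13162013)·84460/2607 = 0.86837987·32.397392 = 28.133243.
SE(ȳ) = √(28.133243) = 5.3041.

5.3041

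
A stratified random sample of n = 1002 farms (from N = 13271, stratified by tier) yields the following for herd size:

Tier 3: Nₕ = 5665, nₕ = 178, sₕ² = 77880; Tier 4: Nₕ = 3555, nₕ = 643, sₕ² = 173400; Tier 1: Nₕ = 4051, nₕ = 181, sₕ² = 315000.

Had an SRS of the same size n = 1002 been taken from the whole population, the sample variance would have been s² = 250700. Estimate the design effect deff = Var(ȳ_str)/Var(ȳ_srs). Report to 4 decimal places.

1.0721

Var(ȳ_str) = Σ Wₕ²(1−fₕ)sₕ²/nₕ with Wₕ = Nₕ/13271:
  Tier 3: (5665/13271)²·(1−178/5665)·77880/178 = 77.220661
  Tier 4: (3555/13271)²·(1−643/3555)·173400/643 = 15.851187
  Tier 1: (4051/13271)²·(1−181/4051)·315000/181 = 154.91658
  → Var(ȳ_str) = 247.98843.
Var(ȳ_srs) = (1 − 1002/13271)·250700/1002 = 231.30879.
deff = 247.98843 / 231.30879 = 1.0721.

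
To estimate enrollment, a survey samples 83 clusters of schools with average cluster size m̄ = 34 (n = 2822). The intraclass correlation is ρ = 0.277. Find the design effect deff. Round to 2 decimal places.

deff = 1 + (34 − 1)·0.277 = 1 + 9.141 = 10.141.

10.14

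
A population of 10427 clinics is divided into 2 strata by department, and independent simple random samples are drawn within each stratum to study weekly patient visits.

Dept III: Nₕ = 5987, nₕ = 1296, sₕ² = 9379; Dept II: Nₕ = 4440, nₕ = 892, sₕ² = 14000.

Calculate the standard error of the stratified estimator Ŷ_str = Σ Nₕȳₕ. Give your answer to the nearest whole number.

Var(Ŷ_str) = Σₕ Nₕ²(1 − fₕ)sₕ²/nₕ.
Dept III: 5987²·(1 − 1296/5987)·9379/1296 = 2.0324797 × 10^8.
Dept II: 4440²·(1 − 892/4440)·14000/892 = 2.4724628 × 10^8.
Sum = 4.5049425 × 10^8.
SE = √(4.5049425 × 10^8) = 21225.

21225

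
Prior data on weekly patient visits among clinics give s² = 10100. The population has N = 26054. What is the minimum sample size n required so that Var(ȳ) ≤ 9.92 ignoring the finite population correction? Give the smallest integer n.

1019

Without fpc, n₀ = s²/D = 10100/9.92 = 1018.1452.
Rounding up, n = 1019.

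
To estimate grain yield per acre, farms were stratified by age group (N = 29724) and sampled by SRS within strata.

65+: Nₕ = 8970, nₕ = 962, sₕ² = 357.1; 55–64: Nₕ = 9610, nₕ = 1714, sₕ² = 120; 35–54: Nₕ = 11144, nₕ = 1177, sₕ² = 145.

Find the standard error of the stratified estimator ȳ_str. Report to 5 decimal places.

0.22733

Var(ȳ_str) = Σₕ Wₕ²(1 − fₕ)sₕ²/nₕ with Wₕ = Nₕ/N, N = 29724.
65+: Wₕ = 0.30177634; term = 0.30177634²·(1 − 0.10724638)·357.1/962 = 0.030179829.
55–64: Wₕ = 0.32330776; term = 0.32330776²·(1 − 0.17835588)·120/1714 = 0.0060129342.
35–54: Wₕ = 0.37491589; term = 0.37491589²·(1 − 0.10561737)·145/1177 = 0.015487546.
Sum = 0.051680309.
SE = √(0.051680309) = 0.22733.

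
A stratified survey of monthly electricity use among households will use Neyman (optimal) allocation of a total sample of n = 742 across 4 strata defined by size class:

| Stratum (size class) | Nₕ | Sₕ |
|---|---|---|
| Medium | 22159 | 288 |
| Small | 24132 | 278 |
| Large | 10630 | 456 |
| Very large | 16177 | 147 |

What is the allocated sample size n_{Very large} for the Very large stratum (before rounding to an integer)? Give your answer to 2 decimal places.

86.85

Neyman allocation: nₕ = n·NₕSₕ / Σⱼ NⱼSⱼ.
Σ NⱼSⱼ = 22159·288 + 24132·278 + 10630·456 + 16177·147 = 2.0315787 × 10^7.
n_{Very large} = 742·16177·147 / (2.0315787 × 10^7) = 86.85.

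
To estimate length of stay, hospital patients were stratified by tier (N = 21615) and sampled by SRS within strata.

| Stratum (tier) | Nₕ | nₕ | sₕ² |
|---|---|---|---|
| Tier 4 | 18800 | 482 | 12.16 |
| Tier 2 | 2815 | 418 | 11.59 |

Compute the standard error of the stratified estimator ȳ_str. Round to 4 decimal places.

0.1378

Var(ȳ_str) = Σₕ Wₕ²(1 − fₕ)sₕ²/nₕ with Wₕ = Nₕ/N, N = 21615.
Tier 4: Wₕ = 0.86976637; term = 0.86976637²·(1 − 0.02563830)·12.16/482 = 0.018595676.
Tier 2: Wₕ = 0.13023363; term = 0.13023363²·(1 − 0.14849023)·11.59/418 = 4.0044521 × 10^-4.
Sum = 0.018996121.
SE = √(0.018996121) = 0.1378.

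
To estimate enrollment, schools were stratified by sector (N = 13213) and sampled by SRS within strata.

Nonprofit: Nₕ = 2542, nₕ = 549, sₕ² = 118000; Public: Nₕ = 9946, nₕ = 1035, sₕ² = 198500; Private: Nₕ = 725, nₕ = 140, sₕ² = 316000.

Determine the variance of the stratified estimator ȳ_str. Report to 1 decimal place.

Var(ȳ_str) = Σₕ Wₕ²(1 − fₕ)sₕ²/nₕ with Wₕ = Nₕ/N, N = 13213.
Nonprofit: Wₕ = 0.19238629; term = 0.19238629²·(1 − 0.21597168)·118000/549 = 6.2371995.
Public: Wₕ = 0.75274351; term = 0.75274351²·(1 − 0.10406193)·198500/1035 = 97.362606.
Private: Wₕ = 0.05487020; term = 0.05487020²·(1 − 0.19310345)·316000/140 = 5.4834015.
Sum = 109.08321.

109.1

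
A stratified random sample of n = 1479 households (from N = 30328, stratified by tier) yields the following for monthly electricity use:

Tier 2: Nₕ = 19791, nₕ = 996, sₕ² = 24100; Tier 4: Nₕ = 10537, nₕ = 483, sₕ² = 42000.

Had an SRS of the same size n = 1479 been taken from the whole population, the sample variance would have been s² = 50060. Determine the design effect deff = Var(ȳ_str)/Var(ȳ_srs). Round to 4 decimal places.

Var(ȳ_str) = Σ Wₕ²(1−fₕ)sₕ²/nₕ with Wₕ = Nₕ/30328:
  Tier 2: (19791/30328)²·(1−996/19791)·24100/996 = 9.7854371
  Tier 4: (10537/30328)²·(1−483/10537)·42000/483 = 10.01545
  → Var(ȳ_str) = 19.800887.
Var(ȳ_srs) = (1 − 1479/30328)·50060/1479 = 32.196574.
deff = 19.800887 / 32.196574 = 0.6150.

0.6150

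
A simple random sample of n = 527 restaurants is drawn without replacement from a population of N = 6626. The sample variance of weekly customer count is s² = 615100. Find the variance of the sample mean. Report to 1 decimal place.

Under SRS without replacement, Var(ȳ) = (1 − f)·s²/n with f = n/N = 527/6626 = 0.07953516.
Var(ȳ) = (1 − 0.07953516)·615100/527 = 0.92046484·1167.1727 = 1074.3414.

1074.3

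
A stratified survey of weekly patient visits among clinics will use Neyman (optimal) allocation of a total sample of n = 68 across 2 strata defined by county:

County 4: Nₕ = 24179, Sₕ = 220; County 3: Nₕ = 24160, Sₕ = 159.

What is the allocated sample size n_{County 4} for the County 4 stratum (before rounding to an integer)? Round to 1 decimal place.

Neyman allocation: nₕ = n·NₕSₕ / Σⱼ NⱼSⱼ.
Σ NⱼSⱼ = 24179·220 + 24160·159 = 9.16082 × 10^6.
n_{County 4} = 68·24179·220 / (9.16082 × 10^6) = 39.5.

39.5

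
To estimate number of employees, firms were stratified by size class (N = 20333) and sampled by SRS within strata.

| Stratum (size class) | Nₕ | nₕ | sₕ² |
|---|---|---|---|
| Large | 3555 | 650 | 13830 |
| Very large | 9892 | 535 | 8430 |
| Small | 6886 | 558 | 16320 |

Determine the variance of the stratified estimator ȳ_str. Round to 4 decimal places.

Var(ȳ_str) = Σₕ Wₕ²(1 − fₕ)sₕ²/nₕ with Wₕ = Nₕ/N, N = 20333.
Large: Wₕ = 0.17483893; term = 0.17483893²·(1 − 0.18284107)·13830/650 = 0.53148577.
Very large: Wₕ = 0.48649978; term = 0.48649978²·(1 − 0.05408411)·8430/535 = 3.5276997.
Small: Wₕ = 0.33866129; term = 0.33866129²·(1 − 0.08103398)·16320/558 = 3.0825954.
Sum = 7.1417809.

7.1418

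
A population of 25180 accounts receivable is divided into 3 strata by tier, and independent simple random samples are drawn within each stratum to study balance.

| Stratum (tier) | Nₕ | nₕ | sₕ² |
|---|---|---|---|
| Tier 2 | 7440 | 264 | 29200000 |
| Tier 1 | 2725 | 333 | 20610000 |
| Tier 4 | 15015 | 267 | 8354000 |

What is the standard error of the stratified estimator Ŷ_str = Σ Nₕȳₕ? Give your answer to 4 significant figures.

Var(Ŷ_str) = Σₕ Nₕ²(1 − fₕ)sₕ²/nₕ.
Tier 2: 7440²·(1 − 264/7440)·29200000/264 = 5.9051956 × 10^12.
Tier 1: 2725²·(1 − 333/2725)·20610000/333 = 4.0342373 × 10^11.
Tier 4: 15015²·(1 − 267/15015)·8354000/267 = 6.9285391 × 10^12.
Sum = 1.3237158 × 10^13.
SE = √(1.3237158 × 10^13) = 3.638 × 10^6.

3.638 × 10^6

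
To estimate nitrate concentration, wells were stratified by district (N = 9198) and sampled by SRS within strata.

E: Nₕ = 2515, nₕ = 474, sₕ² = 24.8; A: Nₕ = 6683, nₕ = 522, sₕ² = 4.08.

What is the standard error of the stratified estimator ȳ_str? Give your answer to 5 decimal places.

0.08354

Var(ȳ_str) = Σₕ Wₕ²(1 − fₕ)sₕ²/nₕ with Wₕ = Nₕ/N, N = 9198.
E: Wₕ = 0.27342901; term = 0.27342901²·(1 − 0.18846918)·24.8/474 = 0.0031744429.
A: Wₕ = 0.72657099; term = 0.72657099²·(1 − 0.07810863)·4.08/522 = 0.0038038687.
Sum = 0.0069783116.
SE = √(0.0069783116) = 0.08354.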